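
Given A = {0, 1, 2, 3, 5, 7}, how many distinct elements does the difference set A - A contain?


A - A = {a - a' : a, a' ∈ A}; |A| = 6.
Bounds: 2|A|-1 ≤ |A - A| ≤ |A|² - |A| + 1, i.e. 11 ≤ |A - A| ≤ 31.
Note: 0 ∈ A - A always (from a - a). The set is symmetric: if d ∈ A - A then -d ∈ A - A.
Enumerate nonzero differences d = a - a' with a > a' (then include -d):
Positive differences: {1, 2, 3, 4, 5, 6, 7}
Full difference set: {0} ∪ (positive diffs) ∪ (negative diffs).
|A - A| = 1 + 2·7 = 15 (matches direct enumeration: 15).

|A - A| = 15


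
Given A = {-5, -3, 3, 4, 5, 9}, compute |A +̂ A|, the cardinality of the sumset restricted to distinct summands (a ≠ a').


Restricted sumset: A +̂ A = {a + a' : a ∈ A, a' ∈ A, a ≠ a'}.
Equivalently, take A + A and drop any sum 2a that is achievable ONLY as a + a for a ∈ A (i.e. sums representable only with equal summands).
Enumerate pairs (a, a') with a < a' (symmetric, so each unordered pair gives one sum; this covers all a ≠ a'):
  -5 + -3 = -8
  -5 + 3 = -2
  -5 + 4 = -1
  -5 + 5 = 0
  -5 + 9 = 4
  -3 + 3 = 0
  -3 + 4 = 1
  -3 + 5 = 2
  -3 + 9 = 6
  3 + 4 = 7
  3 + 5 = 8
  3 + 9 = 12
  4 + 5 = 9
  4 + 9 = 13
  5 + 9 = 14
Collected distinct sums: {-8, -2, -1, 0, 1, 2, 4, 6, 7, 8, 9, 12, 13, 14}
|A +̂ A| = 14
(Reference bound: |A +̂ A| ≥ 2|A| - 3 for |A| ≥ 2, with |A| = 6 giving ≥ 9.)

|A +̂ A| = 14


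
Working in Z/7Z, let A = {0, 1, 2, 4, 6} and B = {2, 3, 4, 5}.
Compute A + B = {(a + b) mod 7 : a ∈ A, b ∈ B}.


Work in Z/7Z: reduce every sum a + b modulo 7.
Enumerate all 20 pairs:
a = 0: 0+2=2, 0+3=3, 0+4=4, 0+5=5
a = 1: 1+2=3, 1+3=4, 1+4=5, 1+5=6
a = 2: 2+2=4, 2+3=5, 2+4=6, 2+5=0
a = 4: 4+2=6, 4+3=0, 4+4=1, 4+5=2
a = 6: 6+2=1, 6+3=2, 6+4=3, 6+5=4
Distinct residues collected: {0, 1, 2, 3, 4, 5, 6}
|A + B| = 7 (out of 7 total residues).

A + B = {0, 1, 2, 3, 4, 5, 6}


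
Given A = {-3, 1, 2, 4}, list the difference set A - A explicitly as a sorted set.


A - A = {a - a' : a, a' ∈ A}.
Compute a - a' for each ordered pair (a, a'):
a = -3: -3--3=0, -3-1=-4, -3-2=-5, -3-4=-7
a = 1: 1--3=4, 1-1=0, 1-2=-1, 1-4=-3
a = 2: 2--3=5, 2-1=1, 2-2=0, 2-4=-2
a = 4: 4--3=7, 4-1=3, 4-2=2, 4-4=0
Collecting distinct values (and noting 0 appears from a-a):
A - A = {-7, -5, -4, -3, -2, -1, 0, 1, 2, 3, 4, 5, 7}
|A - A| = 13

A - A = {-7, -5, -4, -3, -2, -1, 0, 1, 2, 3, 4, 5, 7}


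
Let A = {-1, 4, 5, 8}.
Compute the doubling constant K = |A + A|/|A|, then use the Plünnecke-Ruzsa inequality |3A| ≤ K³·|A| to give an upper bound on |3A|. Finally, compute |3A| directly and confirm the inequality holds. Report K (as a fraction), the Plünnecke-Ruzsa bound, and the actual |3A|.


|A| = 4.
Step 1: Compute A + A by enumerating all 16 pairs.
A + A = {-2, 3, 4, 7, 8, 9, 10, 12, 13, 16}, so |A + A| = 10.
Step 2: Doubling constant K = |A + A|/|A| = 10/4 = 10/4 ≈ 2.5000.
Step 3: Plünnecke-Ruzsa gives |3A| ≤ K³·|A| = (2.5000)³ · 4 ≈ 62.5000.
Step 4: Compute 3A = A + A + A directly by enumerating all triples (a,b,c) ∈ A³; |3A| = 18.
Step 5: Check 18 ≤ 62.5000? Yes ✓.

K = 10/4, Plünnecke-Ruzsa bound K³|A| ≈ 62.5000, |3A| = 18, inequality holds.


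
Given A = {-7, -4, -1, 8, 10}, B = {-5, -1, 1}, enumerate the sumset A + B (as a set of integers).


A + B = {a + b : a ∈ A, b ∈ B}.
Enumerate all |A|·|B| = 5·3 = 15 pairs (a, b) and collect distinct sums.
a = -7: -7+-5=-12, -7+-1=-8, -7+1=-6
a = -4: -4+-5=-9, -4+-1=-5, -4+1=-3
a = -1: -1+-5=-6, -1+-1=-2, -1+1=0
a = 8: 8+-5=3, 8+-1=7, 8+1=9
a = 10: 10+-5=5, 10+-1=9, 10+1=11
Collecting distinct sums: A + B = {-12, -9, -8, -6, -5, -3, -2, 0, 3, 5, 7, 9, 11}
|A + B| = 13

A + B = {-12, -9, -8, -6, -5, -3, -2, 0, 3, 5, 7, 9, 11}


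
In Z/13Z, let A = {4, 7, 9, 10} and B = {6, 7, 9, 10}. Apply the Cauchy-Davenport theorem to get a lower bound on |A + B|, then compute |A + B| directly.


Cauchy-Davenport: |A + B| ≥ min(p, |A| + |B| - 1) for A, B nonempty in Z/pZ.
|A| = 4, |B| = 4, p = 13.
CD lower bound = min(13, 4 + 4 - 1) = min(13, 7) = 7.
Compute A + B mod 13 directly:
a = 4: 4+6=10, 4+7=11, 4+9=0, 4+10=1
a = 7: 7+6=0, 7+7=1, 7+9=3, 7+10=4
a = 9: 9+6=2, 9+7=3, 9+9=5, 9+10=6
a = 10: 10+6=3, 10+7=4, 10+9=6, 10+10=7
A + B = {0, 1, 2, 3, 4, 5, 6, 7, 10, 11}, so |A + B| = 10.
Verify: 10 ≥ 7? Yes ✓.

CD lower bound = 7, actual |A + B| = 10.


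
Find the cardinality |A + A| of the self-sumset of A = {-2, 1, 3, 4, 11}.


A + A = {a + a' : a, a' ∈ A}; |A| = 5.
General bounds: 2|A| - 1 ≤ |A + A| ≤ |A|(|A|+1)/2, i.e. 9 ≤ |A + A| ≤ 15.
Lower bound 2|A|-1 is attained iff A is an arithmetic progression.
Enumerate sums a + a' for a ≤ a' (symmetric, so this suffices):
a = -2: -2+-2=-4, -2+1=-1, -2+3=1, -2+4=2, -2+11=9
a = 1: 1+1=2, 1+3=4, 1+4=5, 1+11=12
a = 3: 3+3=6, 3+4=7, 3+11=14
a = 4: 4+4=8, 4+11=15
a = 11: 11+11=22
Distinct sums: {-4, -1, 1, 2, 4, 5, 6, 7, 8, 9, 12, 14, 15, 22}
|A + A| = 14

|A + A| = 14


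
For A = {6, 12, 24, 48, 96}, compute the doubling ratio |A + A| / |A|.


|A| = 5.
Compute A + A by enumerating all 25 pairs.
A + A = {12, 18, 24, 30, 36, 48, 54, 60, 72, 96, 102, 108, 120, 144, 192}, so |A + A| = 15.
K = |A + A| / |A| = 15/5 = 3/1 ≈ 3.0000.
Reference: AP of size 5 gives K = 9/5 ≈ 1.8000; a fully generic set of size 5 gives K ≈ 3.0000.

|A| = 5, |A + A| = 15, K = 15/5 = 3/1.


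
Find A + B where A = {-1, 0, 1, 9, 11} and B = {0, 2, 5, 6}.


A + B = {a + b : a ∈ A, b ∈ B}.
Enumerate all |A|·|B| = 5·4 = 20 pairs (a, b) and collect distinct sums.
a = -1: -1+0=-1, -1+2=1, -1+5=4, -1+6=5
a = 0: 0+0=0, 0+2=2, 0+5=5, 0+6=6
a = 1: 1+0=1, 1+2=3, 1+5=6, 1+6=7
a = 9: 9+0=9, 9+2=11, 9+5=14, 9+6=15
a = 11: 11+0=11, 11+2=13, 11+5=16, 11+6=17
Collecting distinct sums: A + B = {-1, 0, 1, 2, 3, 4, 5, 6, 7, 9, 11, 13, 14, 15, 16, 17}
|A + B| = 16

A + B = {-1, 0, 1, 2, 3, 4, 5, 6, 7, 9, 11, 13, 14, 15, 16, 17}


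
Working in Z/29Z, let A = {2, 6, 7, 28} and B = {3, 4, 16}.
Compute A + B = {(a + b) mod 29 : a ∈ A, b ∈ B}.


Work in Z/29Z: reduce every sum a + b modulo 29.
Enumerate all 12 pairs:
a = 2: 2+3=5, 2+4=6, 2+16=18
a = 6: 6+3=9, 6+4=10, 6+16=22
a = 7: 7+3=10, 7+4=11, 7+16=23
a = 28: 28+3=2, 28+4=3, 28+16=15
Distinct residues collected: {2, 3, 5, 6, 9, 10, 11, 15, 18, 22, 23}
|A + B| = 11 (out of 29 total residues).

A + B = {2, 3, 5, 6, 9, 10, 11, 15, 18, 22, 23}


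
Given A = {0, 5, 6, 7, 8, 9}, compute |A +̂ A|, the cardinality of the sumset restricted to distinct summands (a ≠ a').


Restricted sumset: A +̂ A = {a + a' : a ∈ A, a' ∈ A, a ≠ a'}.
Equivalently, take A + A and drop any sum 2a that is achievable ONLY as a + a for a ∈ A (i.e. sums representable only with equal summands).
Enumerate pairs (a, a') with a < a' (symmetric, so each unordered pair gives one sum; this covers all a ≠ a'):
  0 + 5 = 5
  0 + 6 = 6
  0 + 7 = 7
  0 + 8 = 8
  0 + 9 = 9
  5 + 6 = 11
  5 + 7 = 12
  5 + 8 = 13
  5 + 9 = 14
  6 + 7 = 13
  6 + 8 = 14
  6 + 9 = 15
  7 + 8 = 15
  7 + 9 = 16
  8 + 9 = 17
Collected distinct sums: {5, 6, 7, 8, 9, 11, 12, 13, 14, 15, 16, 17}
|A +̂ A| = 12
(Reference bound: |A +̂ A| ≥ 2|A| - 3 for |A| ≥ 2, with |A| = 6 giving ≥ 9.)

|A +̂ A| = 12


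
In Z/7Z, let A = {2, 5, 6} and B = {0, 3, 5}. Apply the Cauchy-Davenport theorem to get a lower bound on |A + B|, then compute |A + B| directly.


Cauchy-Davenport: |A + B| ≥ min(p, |A| + |B| - 1) for A, B nonempty in Z/pZ.
|A| = 3, |B| = 3, p = 7.
CD lower bound = min(7, 3 + 3 - 1) = min(7, 5) = 5.
Compute A + B mod 7 directly:
a = 2: 2+0=2, 2+3=5, 2+5=0
a = 5: 5+0=5, 5+3=1, 5+5=3
a = 6: 6+0=6, 6+3=2, 6+5=4
A + B = {0, 1, 2, 3, 4, 5, 6}, so |A + B| = 7.
Verify: 7 ≥ 5? Yes ✓.

CD lower bound = 5, actual |A + B| = 7.


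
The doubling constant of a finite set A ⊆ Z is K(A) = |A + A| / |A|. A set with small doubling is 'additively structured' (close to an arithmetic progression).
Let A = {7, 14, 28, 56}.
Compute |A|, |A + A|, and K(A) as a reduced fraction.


|A| = 4.
Compute A + A by enumerating all 16 pairs.
A + A = {14, 21, 28, 35, 42, 56, 63, 70, 84, 112}, so |A + A| = 10.
K = |A + A| / |A| = 10/4 = 5/2 ≈ 2.5000.
Reference: AP of size 4 gives K = 7/4 ≈ 1.7500; a fully generic set of size 4 gives K ≈ 2.5000.

|A| = 4, |A + A| = 10, K = 10/4 = 5/2.


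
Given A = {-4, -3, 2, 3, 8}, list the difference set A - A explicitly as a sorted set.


A - A = {a - a' : a, a' ∈ A}.
Compute a - a' for each ordered pair (a, a'):
a = -4: -4--4=0, -4--3=-1, -4-2=-6, -4-3=-7, -4-8=-12
a = -3: -3--4=1, -3--3=0, -3-2=-5, -3-3=-6, -3-8=-11
a = 2: 2--4=6, 2--3=5, 2-2=0, 2-3=-1, 2-8=-6
a = 3: 3--4=7, 3--3=6, 3-2=1, 3-3=0, 3-8=-5
a = 8: 8--4=12, 8--3=11, 8-2=6, 8-3=5, 8-8=0
Collecting distinct values (and noting 0 appears from a-a):
A - A = {-12, -11, -7, -6, -5, -1, 0, 1, 5, 6, 7, 11, 12}
|A - A| = 13

A - A = {-12, -11, -7, -6, -5, -1, 0, 1, 5, 6, 7, 11, 12}


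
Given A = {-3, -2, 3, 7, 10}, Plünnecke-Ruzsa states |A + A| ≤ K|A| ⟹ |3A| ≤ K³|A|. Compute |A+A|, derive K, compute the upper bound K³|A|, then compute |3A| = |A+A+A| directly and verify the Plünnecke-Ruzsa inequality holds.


|A| = 5.
Step 1: Compute A + A by enumerating all 25 pairs.
A + A = {-6, -5, -4, 0, 1, 4, 5, 6, 7, 8, 10, 13, 14, 17, 20}, so |A + A| = 15.
Step 2: Doubling constant K = |A + A|/|A| = 15/5 = 15/5 ≈ 3.0000.
Step 3: Plünnecke-Ruzsa gives |3A| ≤ K³·|A| = (3.0000)³ · 5 ≈ 135.0000.
Step 4: Compute 3A = A + A + A directly by enumerating all triples (a,b,c) ∈ A³; |3A| = 31.
Step 5: Check 31 ≤ 135.0000? Yes ✓.

K = 15/5, Plünnecke-Ruzsa bound K³|A| ≈ 135.0000, |3A| = 31, inequality holds.


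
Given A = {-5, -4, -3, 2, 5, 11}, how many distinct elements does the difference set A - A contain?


A - A = {a - a' : a, a' ∈ A}; |A| = 6.
Bounds: 2|A|-1 ≤ |A - A| ≤ |A|² - |A| + 1, i.e. 11 ≤ |A - A| ≤ 31.
Note: 0 ∈ A - A always (from a - a). The set is symmetric: if d ∈ A - A then -d ∈ A - A.
Enumerate nonzero differences d = a - a' with a > a' (then include -d):
Positive differences: {1, 2, 3, 5, 6, 7, 8, 9, 10, 14, 15, 16}
Full difference set: {0} ∪ (positive diffs) ∪ (negative diffs).
|A - A| = 1 + 2·12 = 25 (matches direct enumeration: 25).

|A - A| = 25


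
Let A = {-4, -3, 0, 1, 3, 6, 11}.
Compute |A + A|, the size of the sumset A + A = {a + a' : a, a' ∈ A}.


A + A = {a + a' : a, a' ∈ A}; |A| = 7.
General bounds: 2|A| - 1 ≤ |A + A| ≤ |A|(|A|+1)/2, i.e. 13 ≤ |A + A| ≤ 28.
Lower bound 2|A|-1 is attained iff A is an arithmetic progression.
Enumerate sums a + a' for a ≤ a' (symmetric, so this suffices):
a = -4: -4+-4=-8, -4+-3=-7, -4+0=-4, -4+1=-3, -4+3=-1, -4+6=2, -4+11=7
a = -3: -3+-3=-6, -3+0=-3, -3+1=-2, -3+3=0, -3+6=3, -3+11=8
a = 0: 0+0=0, 0+1=1, 0+3=3, 0+6=6, 0+11=11
a = 1: 1+1=2, 1+3=4, 1+6=7, 1+11=12
a = 3: 3+3=6, 3+6=9, 3+11=14
a = 6: 6+6=12, 6+11=17
a = 11: 11+11=22
Distinct sums: {-8, -7, -6, -4, -3, -2, -1, 0, 1, 2, 3, 4, 6, 7, 8, 9, 11, 12, 14, 17, 22}
|A + A| = 21

|A + A| = 21


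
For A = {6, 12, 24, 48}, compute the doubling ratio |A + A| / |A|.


|A| = 4.
Compute A + A by enumerating all 16 pairs.
A + A = {12, 18, 24, 30, 36, 48, 54, 60, 72, 96}, so |A + A| = 10.
K = |A + A| / |A| = 10/4 = 5/2 ≈ 2.5000.
Reference: AP of size 4 gives K = 7/4 ≈ 1.7500; a fully generic set of size 4 gives K ≈ 2.5000.

|A| = 4, |A + A| = 10, K = 10/4 = 5/2.


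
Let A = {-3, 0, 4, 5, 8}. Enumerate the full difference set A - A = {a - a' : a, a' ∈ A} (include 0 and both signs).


A - A = {a - a' : a, a' ∈ A}.
Compute a - a' for each ordered pair (a, a'):
a = -3: -3--3=0, -3-0=-3, -3-4=-7, -3-5=-8, -3-8=-11
a = 0: 0--3=3, 0-0=0, 0-4=-4, 0-5=-5, 0-8=-8
a = 4: 4--3=7, 4-0=4, 4-4=0, 4-5=-1, 4-8=-4
a = 5: 5--3=8, 5-0=5, 5-4=1, 5-5=0, 5-8=-3
a = 8: 8--3=11, 8-0=8, 8-4=4, 8-5=3, 8-8=0
Collecting distinct values (and noting 0 appears from a-a):
A - A = {-11, -8, -7, -5, -4, -3, -1, 0, 1, 3, 4, 5, 7, 8, 11}
|A - A| = 15

A - A = {-11, -8, -7, -5, -4, -3, -1, 0, 1, 3, 4, 5, 7, 8, 11}


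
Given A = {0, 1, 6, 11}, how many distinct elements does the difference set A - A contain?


A - A = {a - a' : a, a' ∈ A}; |A| = 4.
Bounds: 2|A|-1 ≤ |A - A| ≤ |A|² - |A| + 1, i.e. 7 ≤ |A - A| ≤ 13.
Note: 0 ∈ A - A always (from a - a). The set is symmetric: if d ∈ A - A then -d ∈ A - A.
Enumerate nonzero differences d = a - a' with a > a' (then include -d):
Positive differences: {1, 5, 6, 10, 11}
Full difference set: {0} ∪ (positive diffs) ∪ (negative diffs).
|A - A| = 1 + 2·5 = 11 (matches direct enumeration: 11).

|A - A| = 11


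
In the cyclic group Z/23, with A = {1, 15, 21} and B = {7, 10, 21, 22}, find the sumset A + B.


Work in Z/23Z: reduce every sum a + b modulo 23.
Enumerate all 12 pairs:
a = 1: 1+7=8, 1+10=11, 1+21=22, 1+22=0
a = 15: 15+7=22, 15+10=2, 15+21=13, 15+22=14
a = 21: 21+7=5, 21+10=8, 21+21=19, 21+22=20
Distinct residues collected: {0, 2, 5, 8, 11, 13, 14, 19, 20, 22}
|A + B| = 10 (out of 23 total residues).

A + B = {0, 2, 5, 8, 11, 13, 14, 19, 20, 22}


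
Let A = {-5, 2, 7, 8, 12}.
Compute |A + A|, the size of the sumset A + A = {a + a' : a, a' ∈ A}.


A + A = {a + a' : a, a' ∈ A}; |A| = 5.
General bounds: 2|A| - 1 ≤ |A + A| ≤ |A|(|A|+1)/2, i.e. 9 ≤ |A + A| ≤ 15.
Lower bound 2|A|-1 is attained iff A is an arithmetic progression.
Enumerate sums a + a' for a ≤ a' (symmetric, so this suffices):
a = -5: -5+-5=-10, -5+2=-3, -5+7=2, -5+8=3, -5+12=7
a = 2: 2+2=4, 2+7=9, 2+8=10, 2+12=14
a = 7: 7+7=14, 7+8=15, 7+12=19
a = 8: 8+8=16, 8+12=20
a = 12: 12+12=24
Distinct sums: {-10, -3, 2, 3, 4, 7, 9, 10, 14, 15, 16, 19, 20, 24}
|A + A| = 14

|A + A| = 14


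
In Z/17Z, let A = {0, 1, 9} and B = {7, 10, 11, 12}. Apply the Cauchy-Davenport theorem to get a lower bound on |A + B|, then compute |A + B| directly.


Cauchy-Davenport: |A + B| ≥ min(p, |A| + |B| - 1) for A, B nonempty in Z/pZ.
|A| = 3, |B| = 4, p = 17.
CD lower bound = min(17, 3 + 4 - 1) = min(17, 6) = 6.
Compute A + B mod 17 directly:
a = 0: 0+7=7, 0+10=10, 0+11=11, 0+12=12
a = 1: 1+7=8, 1+10=11, 1+11=12, 1+12=13
a = 9: 9+7=16, 9+10=2, 9+11=3, 9+12=4
A + B = {2, 3, 4, 7, 8, 10, 11, 12, 13, 16}, so |A + B| = 10.
Verify: 10 ≥ 6? Yes ✓.

CD lower bound = 6, actual |A + B| = 10.


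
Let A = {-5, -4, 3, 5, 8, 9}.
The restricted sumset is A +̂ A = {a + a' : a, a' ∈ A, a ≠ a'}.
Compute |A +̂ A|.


Restricted sumset: A +̂ A = {a + a' : a ∈ A, a' ∈ A, a ≠ a'}.
Equivalently, take A + A and drop any sum 2a that is achievable ONLY as a + a for a ∈ A (i.e. sums representable only with equal summands).
Enumerate pairs (a, a') with a < a' (symmetric, so each unordered pair gives one sum; this covers all a ≠ a'):
  -5 + -4 = -9
  -5 + 3 = -2
  -5 + 5 = 0
  -5 + 8 = 3
  -5 + 9 = 4
  -4 + 3 = -1
  -4 + 5 = 1
  -4 + 8 = 4
  -4 + 9 = 5
  3 + 5 = 8
  3 + 8 = 11
  3 + 9 = 12
  5 + 8 = 13
  5 + 9 = 14
  8 + 9 = 17
Collected distinct sums: {-9, -2, -1, 0, 1, 3, 4, 5, 8, 11, 12, 13, 14, 17}
|A +̂ A| = 14
(Reference bound: |A +̂ A| ≥ 2|A| - 3 for |A| ≥ 2, with |A| = 6 giving ≥ 9.)

|A +̂ A| = 14


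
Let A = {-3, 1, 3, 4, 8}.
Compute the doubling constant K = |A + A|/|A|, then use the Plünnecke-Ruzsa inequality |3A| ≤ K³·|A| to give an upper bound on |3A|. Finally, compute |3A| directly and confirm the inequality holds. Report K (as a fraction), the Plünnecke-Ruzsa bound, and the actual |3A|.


|A| = 5.
Step 1: Compute A + A by enumerating all 25 pairs.
A + A = {-6, -2, 0, 1, 2, 4, 5, 6, 7, 8, 9, 11, 12, 16}, so |A + A| = 14.
Step 2: Doubling constant K = |A + A|/|A| = 14/5 = 14/5 ≈ 2.8000.
Step 3: Plünnecke-Ruzsa gives |3A| ≤ K³·|A| = (2.8000)³ · 5 ≈ 109.7600.
Step 4: Compute 3A = A + A + A directly by enumerating all triples (a,b,c) ∈ A³; |3A| = 25.
Step 5: Check 25 ≤ 109.7600? Yes ✓.

K = 14/5, Plünnecke-Ruzsa bound K³|A| ≈ 109.7600, |3A| = 25, inequality holds.


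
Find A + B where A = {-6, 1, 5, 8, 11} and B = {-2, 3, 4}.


A + B = {a + b : a ∈ A, b ∈ B}.
Enumerate all |A|·|B| = 5·3 = 15 pairs (a, b) and collect distinct sums.
a = -6: -6+-2=-8, -6+3=-3, -6+4=-2
a = 1: 1+-2=-1, 1+3=4, 1+4=5
a = 5: 5+-2=3, 5+3=8, 5+4=9
a = 8: 8+-2=6, 8+3=11, 8+4=12
a = 11: 11+-2=9, 11+3=14, 11+4=15
Collecting distinct sums: A + B = {-8, -3, -2, -1, 3, 4, 5, 6, 8, 9, 11, 12, 14, 15}
|A + B| = 14

A + B = {-8, -3, -2, -1, 3, 4, 5, 6, 8, 9, 11, 12, 14, 15}


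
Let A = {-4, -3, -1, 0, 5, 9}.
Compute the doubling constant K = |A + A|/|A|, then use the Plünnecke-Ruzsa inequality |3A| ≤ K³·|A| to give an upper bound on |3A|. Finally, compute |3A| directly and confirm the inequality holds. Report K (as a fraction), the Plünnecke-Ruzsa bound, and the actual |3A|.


|A| = 6.
Step 1: Compute A + A by enumerating all 36 pairs.
A + A = {-8, -7, -6, -5, -4, -3, -2, -1, 0, 1, 2, 4, 5, 6, 8, 9, 10, 14, 18}, so |A + A| = 19.
Step 2: Doubling constant K = |A + A|/|A| = 19/6 = 19/6 ≈ 3.1667.
Step 3: Plünnecke-Ruzsa gives |3A| ≤ K³·|A| = (3.1667)³ · 6 ≈ 190.5278.
Step 4: Compute 3A = A + A + A directly by enumerating all triples (a,b,c) ∈ A³; |3A| = 32.
Step 5: Check 32 ≤ 190.5278? Yes ✓.

K = 19/6, Plünnecke-Ruzsa bound K³|A| ≈ 190.5278, |3A| = 32, inequality holds.


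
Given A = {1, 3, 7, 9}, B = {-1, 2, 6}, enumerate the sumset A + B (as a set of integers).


A + B = {a + b : a ∈ A, b ∈ B}.
Enumerate all |A|·|B| = 4·3 = 12 pairs (a, b) and collect distinct sums.
a = 1: 1+-1=0, 1+2=3, 1+6=7
a = 3: 3+-1=2, 3+2=5, 3+6=9
a = 7: 7+-1=6, 7+2=9, 7+6=13
a = 9: 9+-1=8, 9+2=11, 9+6=15
Collecting distinct sums: A + B = {0, 2, 3, 5, 6, 7, 8, 9, 11, 13, 15}
|A + B| = 11

A + B = {0, 2, 3, 5, 6, 7, 8, 9, 11, 13, 15}


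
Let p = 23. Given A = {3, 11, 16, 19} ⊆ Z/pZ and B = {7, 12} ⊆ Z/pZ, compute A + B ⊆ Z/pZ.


Work in Z/23Z: reduce every sum a + b modulo 23.
Enumerate all 8 pairs:
a = 3: 3+7=10, 3+12=15
a = 11: 11+7=18, 11+12=0
a = 16: 16+7=0, 16+12=5
a = 19: 19+7=3, 19+12=8
Distinct residues collected: {0, 3, 5, 8, 10, 15, 18}
|A + B| = 7 (out of 23 total residues).

A + B = {0, 3, 5, 8, 10, 15, 18}


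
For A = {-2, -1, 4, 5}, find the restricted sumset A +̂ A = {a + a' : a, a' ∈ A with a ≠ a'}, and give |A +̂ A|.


Restricted sumset: A +̂ A = {a + a' : a ∈ A, a' ∈ A, a ≠ a'}.
Equivalently, take A + A and drop any sum 2a that is achievable ONLY as a + a for a ∈ A (i.e. sums representable only with equal summands).
Enumerate pairs (a, a') with a < a' (symmetric, so each unordered pair gives one sum; this covers all a ≠ a'):
  -2 + -1 = -3
  -2 + 4 = 2
  -2 + 5 = 3
  -1 + 4 = 3
  -1 + 5 = 4
  4 + 5 = 9
Collected distinct sums: {-3, 2, 3, 4, 9}
|A +̂ A| = 5
(Reference bound: |A +̂ A| ≥ 2|A| - 3 for |A| ≥ 2, with |A| = 4 giving ≥ 5.)

|A +̂ A| = 5


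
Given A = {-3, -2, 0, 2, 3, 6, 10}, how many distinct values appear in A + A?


A + A = {a + a' : a, a' ∈ A}; |A| = 7.
General bounds: 2|A| - 1 ≤ |A + A| ≤ |A|(|A|+1)/2, i.e. 13 ≤ |A + A| ≤ 28.
Lower bound 2|A|-1 is attained iff A is an arithmetic progression.
Enumerate sums a + a' for a ≤ a' (symmetric, so this suffices):
a = -3: -3+-3=-6, -3+-2=-5, -3+0=-3, -3+2=-1, -3+3=0, -3+6=3, -3+10=7
a = -2: -2+-2=-4, -2+0=-2, -2+2=0, -2+3=1, -2+6=4, -2+10=8
a = 0: 0+0=0, 0+2=2, 0+3=3, 0+6=6, 0+10=10
a = 2: 2+2=4, 2+3=5, 2+6=8, 2+10=12
a = 3: 3+3=6, 3+6=9, 3+10=13
a = 6: 6+6=12, 6+10=16
a = 10: 10+10=20
Distinct sums: {-6, -5, -4, -3, -2, -1, 0, 1, 2, 3, 4, 5, 6, 7, 8, 9, 10, 12, 13, 16, 20}
|A + A| = 21

|A + A| = 21


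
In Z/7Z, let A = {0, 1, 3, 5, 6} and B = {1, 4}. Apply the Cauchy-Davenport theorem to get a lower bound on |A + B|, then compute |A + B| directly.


Cauchy-Davenport: |A + B| ≥ min(p, |A| + |B| - 1) for A, B nonempty in Z/pZ.
|A| = 5, |B| = 2, p = 7.
CD lower bound = min(7, 5 + 2 - 1) = min(7, 6) = 6.
Compute A + B mod 7 directly:
a = 0: 0+1=1, 0+4=4
a = 1: 1+1=2, 1+4=5
a = 3: 3+1=4, 3+4=0
a = 5: 5+1=6, 5+4=2
a = 6: 6+1=0, 6+4=3
A + B = {0, 1, 2, 3, 4, 5, 6}, so |A + B| = 7.
Verify: 7 ≥ 6? Yes ✓.

CD lower bound = 6, actual |A + B| = 7.


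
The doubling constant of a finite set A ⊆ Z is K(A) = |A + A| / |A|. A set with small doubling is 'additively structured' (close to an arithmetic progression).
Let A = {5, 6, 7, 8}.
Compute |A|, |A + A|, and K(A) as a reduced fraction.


|A| = 4.
Compute A + A by enumerating all 16 pairs.
A + A = {10, 11, 12, 13, 14, 15, 16}, so |A + A| = 7.
K = |A + A| / |A| = 7/4 (already in lowest terms) ≈ 1.7500.
Reference: AP of size 4 gives K = 7/4 ≈ 1.7500; a fully generic set of size 4 gives K ≈ 2.5000.

|A| = 4, |A + A| = 7, K = 7/4.


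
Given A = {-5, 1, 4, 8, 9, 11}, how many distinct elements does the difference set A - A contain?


A - A = {a - a' : a, a' ∈ A}; |A| = 6.
Bounds: 2|A|-1 ≤ |A - A| ≤ |A|² - |A| + 1, i.e. 11 ≤ |A - A| ≤ 31.
Note: 0 ∈ A - A always (from a - a). The set is symmetric: if d ∈ A - A then -d ∈ A - A.
Enumerate nonzero differences d = a - a' with a > a' (then include -d):
Positive differences: {1, 2, 3, 4, 5, 6, 7, 8, 9, 10, 13, 14, 16}
Full difference set: {0} ∪ (positive diffs) ∪ (negative diffs).
|A - A| = 1 + 2·13 = 27 (matches direct enumeration: 27).

|A - A| = 27


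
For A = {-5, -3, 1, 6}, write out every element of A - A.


A - A = {a - a' : a, a' ∈ A}.
Compute a - a' for each ordered pair (a, a'):
a = -5: -5--5=0, -5--3=-2, -5-1=-6, -5-6=-11
a = -3: -3--5=2, -3--3=0, -3-1=-4, -3-6=-9
a = 1: 1--5=6, 1--3=4, 1-1=0, 1-6=-5
a = 6: 6--5=11, 6--3=9, 6-1=5, 6-6=0
Collecting distinct values (and noting 0 appears from a-a):
A - A = {-11, -9, -6, -5, -4, -2, 0, 2, 4, 5, 6, 9, 11}
|A - A| = 13

A - A = {-11, -9, -6, -5, -4, -2, 0, 2, 4, 5, 6, 9, 11}


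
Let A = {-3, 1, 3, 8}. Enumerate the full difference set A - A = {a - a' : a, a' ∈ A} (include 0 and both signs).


A - A = {a - a' : a, a' ∈ A}.
Compute a - a' for each ordered pair (a, a'):
a = -3: -3--3=0, -3-1=-4, -3-3=-6, -3-8=-11
a = 1: 1--3=4, 1-1=0, 1-3=-2, 1-8=-7
a = 3: 3--3=6, 3-1=2, 3-3=0, 3-8=-5
a = 8: 8--3=11, 8-1=7, 8-3=5, 8-8=0
Collecting distinct values (and noting 0 appears from a-a):
A - A = {-11, -7, -6, -5, -4, -2, 0, 2, 4, 5, 6, 7, 11}
|A - A| = 13

A - A = {-11, -7, -6, -5, -4, -2, 0, 2, 4, 5, 6, 7, 11}


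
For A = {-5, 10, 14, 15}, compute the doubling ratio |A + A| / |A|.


|A| = 4.
Compute A + A by enumerating all 16 pairs.
A + A = {-10, 5, 9, 10, 20, 24, 25, 28, 29, 30}, so |A + A| = 10.
K = |A + A| / |A| = 10/4 = 5/2 ≈ 2.5000.
Reference: AP of size 4 gives K = 7/4 ≈ 1.7500; a fully generic set of size 4 gives K ≈ 2.5000.

|A| = 4, |A + A| = 10, K = 10/4 = 5/2.


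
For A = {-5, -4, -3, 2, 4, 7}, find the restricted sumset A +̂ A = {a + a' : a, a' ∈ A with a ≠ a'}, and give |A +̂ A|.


Restricted sumset: A +̂ A = {a + a' : a ∈ A, a' ∈ A, a ≠ a'}.
Equivalently, take A + A and drop any sum 2a that is achievable ONLY as a + a for a ∈ A (i.e. sums representable only with equal summands).
Enumerate pairs (a, a') with a < a' (symmetric, so each unordered pair gives one sum; this covers all a ≠ a'):
  -5 + -4 = -9
  -5 + -3 = -8
  -5 + 2 = -3
  -5 + 4 = -1
  -5 + 7 = 2
  -4 + -3 = -7
  -4 + 2 = -2
  -4 + 4 = 0
  -4 + 7 = 3
  -3 + 2 = -1
  -3 + 4 = 1
  -3 + 7 = 4
  2 + 4 = 6
  2 + 7 = 9
  4 + 7 = 11
Collected distinct sums: {-9, -8, -7, -3, -2, -1, 0, 1, 2, 3, 4, 6, 9, 11}
|A +̂ A| = 14
(Reference bound: |A +̂ A| ≥ 2|A| - 3 for |A| ≥ 2, with |A| = 6 giving ≥ 9.)

|A +̂ A| = 14


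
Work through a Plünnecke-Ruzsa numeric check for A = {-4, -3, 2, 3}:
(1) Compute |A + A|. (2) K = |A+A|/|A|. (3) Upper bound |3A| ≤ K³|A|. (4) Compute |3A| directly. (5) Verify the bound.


|A| = 4.
Step 1: Compute A + A by enumerating all 16 pairs.
A + A = {-8, -7, -6, -2, -1, 0, 4, 5, 6}, so |A + A| = 9.
Step 2: Doubling constant K = |A + A|/|A| = 9/4 = 9/4 ≈ 2.2500.
Step 3: Plünnecke-Ruzsa gives |3A| ≤ K³·|A| = (2.2500)³ · 4 ≈ 45.5625.
Step 4: Compute 3A = A + A + A directly by enumerating all triples (a,b,c) ∈ A³; |3A| = 16.
Step 5: Check 16 ≤ 45.5625? Yes ✓.

K = 9/4, Plünnecke-Ruzsa bound K³|A| ≈ 45.5625, |3A| = 16, inequality holds.


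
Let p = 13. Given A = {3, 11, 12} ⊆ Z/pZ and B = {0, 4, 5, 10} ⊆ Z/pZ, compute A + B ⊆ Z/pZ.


Work in Z/13Z: reduce every sum a + b modulo 13.
Enumerate all 12 pairs:
a = 3: 3+0=3, 3+4=7, 3+5=8, 3+10=0
a = 11: 11+0=11, 11+4=2, 11+5=3, 11+10=8
a = 12: 12+0=12, 12+4=3, 12+5=4, 12+10=9
Distinct residues collected: {0, 2, 3, 4, 7, 8, 9, 11, 12}
|A + B| = 9 (out of 13 total residues).

A + B = {0, 2, 3, 4, 7, 8, 9, 11, 12}


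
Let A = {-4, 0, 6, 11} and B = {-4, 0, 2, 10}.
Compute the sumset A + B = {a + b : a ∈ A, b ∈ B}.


A + B = {a + b : a ∈ A, b ∈ B}.
Enumerate all |A|·|B| = 4·4 = 16 pairs (a, b) and collect distinct sums.
a = -4: -4+-4=-8, -4+0=-4, -4+2=-2, -4+10=6
a = 0: 0+-4=-4, 0+0=0, 0+2=2, 0+10=10
a = 6: 6+-4=2, 6+0=6, 6+2=8, 6+10=16
a = 11: 11+-4=7, 11+0=11, 11+2=13, 11+10=21
Collecting distinct sums: A + B = {-8, -4, -2, 0, 2, 6, 7, 8, 10, 11, 13, 16, 21}
|A + B| = 13

A + B = {-8, -4, -2, 0, 2, 6, 7, 8, 10, 11, 13, 16, 21}


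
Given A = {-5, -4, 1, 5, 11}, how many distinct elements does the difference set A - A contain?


A - A = {a - a' : a, a' ∈ A}; |A| = 5.
Bounds: 2|A|-1 ≤ |A - A| ≤ |A|² - |A| + 1, i.e. 9 ≤ |A - A| ≤ 21.
Note: 0 ∈ A - A always (from a - a). The set is symmetric: if d ∈ A - A then -d ∈ A - A.
Enumerate nonzero differences d = a - a' with a > a' (then include -d):
Positive differences: {1, 4, 5, 6, 9, 10, 15, 16}
Full difference set: {0} ∪ (positive diffs) ∪ (negative diffs).
|A - A| = 1 + 2·8 = 17 (matches direct enumeration: 17).

|A - A| = 17


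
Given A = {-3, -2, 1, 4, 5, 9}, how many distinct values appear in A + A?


A + A = {a + a' : a, a' ∈ A}; |A| = 6.
General bounds: 2|A| - 1 ≤ |A + A| ≤ |A|(|A|+1)/2, i.e. 11 ≤ |A + A| ≤ 21.
Lower bound 2|A|-1 is attained iff A is an arithmetic progression.
Enumerate sums a + a' for a ≤ a' (symmetric, so this suffices):
a = -3: -3+-3=-6, -3+-2=-5, -3+1=-2, -3+4=1, -3+5=2, -3+9=6
a = -2: -2+-2=-4, -2+1=-1, -2+4=2, -2+5=3, -2+9=7
a = 1: 1+1=2, 1+4=5, 1+5=6, 1+9=10
a = 4: 4+4=8, 4+5=9, 4+9=13
a = 5: 5+5=10, 5+9=14
a = 9: 9+9=18
Distinct sums: {-6, -5, -4, -2, -1, 1, 2, 3, 5, 6, 7, 8, 9, 10, 13, 14, 18}
|A + A| = 17

|A + A| = 17


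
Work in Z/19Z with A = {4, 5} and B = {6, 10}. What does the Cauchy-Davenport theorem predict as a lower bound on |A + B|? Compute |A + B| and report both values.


Cauchy-Davenport: |A + B| ≥ min(p, |A| + |B| - 1) for A, B nonempty in Z/pZ.
|A| = 2, |B| = 2, p = 19.
CD lower bound = min(19, 2 + 2 - 1) = min(19, 3) = 3.
Compute A + B mod 19 directly:
a = 4: 4+6=10, 4+10=14
a = 5: 5+6=11, 5+10=15
A + B = {10, 11, 14, 15}, so |A + B| = 4.
Verify: 4 ≥ 3? Yes ✓.

CD lower bound = 3, actual |A + B| = 4.


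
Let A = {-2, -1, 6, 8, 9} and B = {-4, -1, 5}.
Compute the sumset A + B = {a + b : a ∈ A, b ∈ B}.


A + B = {a + b : a ∈ A, b ∈ B}.
Enumerate all |A|·|B| = 5·3 = 15 pairs (a, b) and collect distinct sums.
a = -2: -2+-4=-6, -2+-1=-3, -2+5=3
a = -1: -1+-4=-5, -1+-1=-2, -1+5=4
a = 6: 6+-4=2, 6+-1=5, 6+5=11
a = 8: 8+-4=4, 8+-1=7, 8+5=13
a = 9: 9+-4=5, 9+-1=8, 9+5=14
Collecting distinct sums: A + B = {-6, -5, -3, -2, 2, 3, 4, 5, 7, 8, 11, 13, 14}
|A + B| = 13

A + B = {-6, -5, -3, -2, 2, 3, 4, 5, 7, 8, 11, 13, 14}


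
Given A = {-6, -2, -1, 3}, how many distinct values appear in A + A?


A + A = {a + a' : a, a' ∈ A}; |A| = 4.
General bounds: 2|A| - 1 ≤ |A + A| ≤ |A|(|A|+1)/2, i.e. 7 ≤ |A + A| ≤ 10.
Lower bound 2|A|-1 is attained iff A is an arithmetic progression.
Enumerate sums a + a' for a ≤ a' (symmetric, so this suffices):
a = -6: -6+-6=-12, -6+-2=-8, -6+-1=-7, -6+3=-3
a = -2: -2+-2=-4, -2+-1=-3, -2+3=1
a = -1: -1+-1=-2, -1+3=2
a = 3: 3+3=6
Distinct sums: {-12, -8, -7, -4, -3, -2, 1, 2, 6}
|A + A| = 9

|A + A| = 9


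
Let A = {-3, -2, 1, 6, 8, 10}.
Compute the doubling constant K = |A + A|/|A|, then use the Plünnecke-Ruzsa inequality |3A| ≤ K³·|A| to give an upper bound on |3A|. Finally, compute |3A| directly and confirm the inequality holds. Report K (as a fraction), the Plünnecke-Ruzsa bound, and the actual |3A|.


|A| = 6.
Step 1: Compute A + A by enumerating all 36 pairs.
A + A = {-6, -5, -4, -2, -1, 2, 3, 4, 5, 6, 7, 8, 9, 11, 12, 14, 16, 18, 20}, so |A + A| = 19.
Step 2: Doubling constant K = |A + A|/|A| = 19/6 = 19/6 ≈ 3.1667.
Step 3: Plünnecke-Ruzsa gives |3A| ≤ K³·|A| = (3.1667)³ · 6 ≈ 190.5278.
Step 4: Compute 3A = A + A + A directly by enumerating all triples (a,b,c) ∈ A³; |3A| = 35.
Step 5: Check 35 ≤ 190.5278? Yes ✓.

K = 19/6, Plünnecke-Ruzsa bound K³|A| ≈ 190.5278, |3A| = 35, inequality holds.


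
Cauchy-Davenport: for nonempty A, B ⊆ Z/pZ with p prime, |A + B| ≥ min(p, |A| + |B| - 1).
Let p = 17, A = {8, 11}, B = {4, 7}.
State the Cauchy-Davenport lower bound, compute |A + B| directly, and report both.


Cauchy-Davenport: |A + B| ≥ min(p, |A| + |B| - 1) for A, B nonempty in Z/pZ.
|A| = 2, |B| = 2, p = 17.
CD lower bound = min(17, 2 + 2 - 1) = min(17, 3) = 3.
Compute A + B mod 17 directly:
a = 8: 8+4=12, 8+7=15
a = 11: 11+4=15, 11+7=1
A + B = {1, 12, 15}, so |A + B| = 3.
Verify: 3 ≥ 3? Yes ✓.

CD lower bound = 3, actual |A + B| = 3.


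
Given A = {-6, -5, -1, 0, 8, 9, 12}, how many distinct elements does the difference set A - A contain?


A - A = {a - a' : a, a' ∈ A}; |A| = 7.
Bounds: 2|A|-1 ≤ |A - A| ≤ |A|² - |A| + 1, i.e. 13 ≤ |A - A| ≤ 43.
Note: 0 ∈ A - A always (from a - a). The set is symmetric: if d ∈ A - A then -d ∈ A - A.
Enumerate nonzero differences d = a - a' with a > a' (then include -d):
Positive differences: {1, 3, 4, 5, 6, 8, 9, 10, 12, 13, 14, 15, 17, 18}
Full difference set: {0} ∪ (positive diffs) ∪ (negative diffs).
|A - A| = 1 + 2·14 = 29 (matches direct enumeration: 29).

|A - A| = 29


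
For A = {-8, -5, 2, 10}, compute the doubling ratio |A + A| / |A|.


|A| = 4.
Compute A + A by enumerating all 16 pairs.
A + A = {-16, -13, -10, -6, -3, 2, 4, 5, 12, 20}, so |A + A| = 10.
K = |A + A| / |A| = 10/4 = 5/2 ≈ 2.5000.
Reference: AP of size 4 gives K = 7/4 ≈ 1.7500; a fully generic set of size 4 gives K ≈ 2.5000.

|A| = 4, |A + A| = 10, K = 10/4 = 5/2.


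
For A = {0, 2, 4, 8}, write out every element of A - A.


A - A = {a - a' : a, a' ∈ A}.
Compute a - a' for each ordered pair (a, a'):
a = 0: 0-0=0, 0-2=-2, 0-4=-4, 0-8=-8
a = 2: 2-0=2, 2-2=0, 2-4=-2, 2-8=-6
a = 4: 4-0=4, 4-2=2, 4-4=0, 4-8=-4
a = 8: 8-0=8, 8-2=6, 8-4=4, 8-8=0
Collecting distinct values (and noting 0 appears from a-a):
A - A = {-8, -6, -4, -2, 0, 2, 4, 6, 8}
|A - A| = 9

A - A = {-8, -6, -4, -2, 0, 2, 4, 6, 8}


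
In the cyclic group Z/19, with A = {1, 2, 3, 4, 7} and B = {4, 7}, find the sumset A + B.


Work in Z/19Z: reduce every sum a + b modulo 19.
Enumerate all 10 pairs:
a = 1: 1+4=5, 1+7=8
a = 2: 2+4=6, 2+7=9
a = 3: 3+4=7, 3+7=10
a = 4: 4+4=8, 4+7=11
a = 7: 7+4=11, 7+7=14
Distinct residues collected: {5, 6, 7, 8, 9, 10, 11, 14}
|A + B| = 8 (out of 19 total residues).

A + B = {5, 6, 7, 8, 9, 10, 11, 14}


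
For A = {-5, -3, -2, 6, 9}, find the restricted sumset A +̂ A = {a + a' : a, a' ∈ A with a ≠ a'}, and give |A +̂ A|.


Restricted sumset: A +̂ A = {a + a' : a ∈ A, a' ∈ A, a ≠ a'}.
Equivalently, take A + A and drop any sum 2a that is achievable ONLY as a + a for a ∈ A (i.e. sums representable only with equal summands).
Enumerate pairs (a, a') with a < a' (symmetric, so each unordered pair gives one sum; this covers all a ≠ a'):
  -5 + -3 = -8
  -5 + -2 = -7
  -5 + 6 = 1
  -5 + 9 = 4
  -3 + -2 = -5
  -3 + 6 = 3
  -3 + 9 = 6
  -2 + 6 = 4
  -2 + 9 = 7
  6 + 9 = 15
Collected distinct sums: {-8, -7, -5, 1, 3, 4, 6, 7, 15}
|A +̂ A| = 9
(Reference bound: |A +̂ A| ≥ 2|A| - 3 for |A| ≥ 2, with |A| = 5 giving ≥ 7.)

|A +̂ A| = 9


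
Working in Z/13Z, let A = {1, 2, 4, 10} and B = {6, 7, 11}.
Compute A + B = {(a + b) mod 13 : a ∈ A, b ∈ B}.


Work in Z/13Z: reduce every sum a + b modulo 13.
Enumerate all 12 pairs:
a = 1: 1+6=7, 1+7=8, 1+11=12
a = 2: 2+6=8, 2+7=9, 2+11=0
a = 4: 4+6=10, 4+7=11, 4+11=2
a = 10: 10+6=3, 10+7=4, 10+11=8
Distinct residues collected: {0, 2, 3, 4, 7, 8, 9, 10, 11, 12}
|A + B| = 10 (out of 13 total residues).

A + B = {0, 2, 3, 4, 7, 8, 9, 10, 11, 12}


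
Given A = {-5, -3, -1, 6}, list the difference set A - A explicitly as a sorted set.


A - A = {a - a' : a, a' ∈ A}.
Compute a - a' for each ordered pair (a, a'):
a = -5: -5--5=0, -5--3=-2, -5--1=-4, -5-6=-11
a = -3: -3--5=2, -3--3=0, -3--1=-2, -3-6=-9
a = -1: -1--5=4, -1--3=2, -1--1=0, -1-6=-7
a = 6: 6--5=11, 6--3=9, 6--1=7, 6-6=0
Collecting distinct values (and noting 0 appears from a-a):
A - A = {-11, -9, -7, -4, -2, 0, 2, 4, 7, 9, 11}
|A - A| = 11

A - A = {-11, -9, -7, -4, -2, 0, 2, 4, 7, 9, 11}


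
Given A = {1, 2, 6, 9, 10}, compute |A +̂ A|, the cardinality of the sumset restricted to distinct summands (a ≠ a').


Restricted sumset: A +̂ A = {a + a' : a ∈ A, a' ∈ A, a ≠ a'}.
Equivalently, take A + A and drop any sum 2a that is achievable ONLY as a + a for a ∈ A (i.e. sums representable only with equal summands).
Enumerate pairs (a, a') with a < a' (symmetric, so each unordered pair gives one sum; this covers all a ≠ a'):
  1 + 2 = 3
  1 + 6 = 7
  1 + 9 = 10
  1 + 10 = 11
  2 + 6 = 8
  2 + 9 = 11
  2 + 10 = 12
  6 + 9 = 15
  6 + 10 = 16
  9 + 10 = 19
Collected distinct sums: {3, 7, 8, 10, 11, 12, 15, 16, 19}
|A +̂ A| = 9
(Reference bound: |A +̂ A| ≥ 2|A| - 3 for |A| ≥ 2, with |A| = 5 giving ≥ 7.)

|A +̂ A| = 9


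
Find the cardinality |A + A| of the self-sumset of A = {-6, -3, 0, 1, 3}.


A + A = {a + a' : a, a' ∈ A}; |A| = 5.
General bounds: 2|A| - 1 ≤ |A + A| ≤ |A|(|A|+1)/2, i.e. 9 ≤ |A + A| ≤ 15.
Lower bound 2|A|-1 is attained iff A is an arithmetic progression.
Enumerate sums a + a' for a ≤ a' (symmetric, so this suffices):
a = -6: -6+-6=-12, -6+-3=-9, -6+0=-6, -6+1=-5, -6+3=-3
a = -3: -3+-3=-6, -3+0=-3, -3+1=-2, -3+3=0
a = 0: 0+0=0, 0+1=1, 0+3=3
a = 1: 1+1=2, 1+3=4
a = 3: 3+3=6
Distinct sums: {-12, -9, -6, -5, -3, -2, 0, 1, 2, 3, 4, 6}
|A + A| = 12

|A + A| = 12


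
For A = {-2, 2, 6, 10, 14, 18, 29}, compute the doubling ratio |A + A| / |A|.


|A| = 7.
Compute A + A by enumerating all 49 pairs.
A + A = {-4, 0, 4, 8, 12, 16, 20, 24, 27, 28, 31, 32, 35, 36, 39, 43, 47, 58}, so |A + A| = 18.
K = |A + A| / |A| = 18/7 (already in lowest terms) ≈ 2.5714.
Reference: AP of size 7 gives K = 13/7 ≈ 1.8571; a fully generic set of size 7 gives K ≈ 4.0000.

|A| = 7, |A + A| = 18, K = 18/7.


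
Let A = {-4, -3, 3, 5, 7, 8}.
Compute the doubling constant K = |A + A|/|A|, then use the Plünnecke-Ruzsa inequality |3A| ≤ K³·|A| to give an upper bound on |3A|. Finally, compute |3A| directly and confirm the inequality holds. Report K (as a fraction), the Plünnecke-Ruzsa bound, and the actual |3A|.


|A| = 6.
Step 1: Compute A + A by enumerating all 36 pairs.
A + A = {-8, -7, -6, -1, 0, 1, 2, 3, 4, 5, 6, 8, 10, 11, 12, 13, 14, 15, 16}, so |A + A| = 19.
Step 2: Doubling constant K = |A + A|/|A| = 19/6 = 19/6 ≈ 3.1667.
Step 3: Plünnecke-Ruzsa gives |3A| ≤ K³·|A| = (3.1667)³ · 6 ≈ 190.5278.
Step 4: Compute 3A = A + A + A directly by enumerating all triples (a,b,c) ∈ A³; |3A| = 34.
Step 5: Check 34 ≤ 190.5278? Yes ✓.

K = 19/6, Plünnecke-Ruzsa bound K³|A| ≈ 190.5278, |3A| = 34, inequality holds.


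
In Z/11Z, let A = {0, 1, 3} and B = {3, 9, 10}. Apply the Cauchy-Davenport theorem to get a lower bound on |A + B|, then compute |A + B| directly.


Cauchy-Davenport: |A + B| ≥ min(p, |A| + |B| - 1) for A, B nonempty in Z/pZ.
|A| = 3, |B| = 3, p = 11.
CD lower bound = min(11, 3 + 3 - 1) = min(11, 5) = 5.
Compute A + B mod 11 directly:
a = 0: 0+3=3, 0+9=9, 0+10=10
a = 1: 1+3=4, 1+9=10, 1+10=0
a = 3: 3+3=6, 3+9=1, 3+10=2
A + B = {0, 1, 2, 3, 4, 6, 9, 10}, so |A + B| = 8.
Verify: 8 ≥ 5? Yes ✓.

CD lower bound = 5, actual |A + B| = 8.


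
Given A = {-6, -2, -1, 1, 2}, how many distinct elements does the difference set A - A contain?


A - A = {a - a' : a, a' ∈ A}; |A| = 5.
Bounds: 2|A|-1 ≤ |A - A| ≤ |A|² - |A| + 1, i.e. 9 ≤ |A - A| ≤ 21.
Note: 0 ∈ A - A always (from a - a). The set is symmetric: if d ∈ A - A then -d ∈ A - A.
Enumerate nonzero differences d = a - a' with a > a' (then include -d):
Positive differences: {1, 2, 3, 4, 5, 7, 8}
Full difference set: {0} ∪ (positive diffs) ∪ (negative diffs).
|A - A| = 1 + 2·7 = 15 (matches direct enumeration: 15).

|A - A| = 15


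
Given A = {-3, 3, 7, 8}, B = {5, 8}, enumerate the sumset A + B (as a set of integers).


A + B = {a + b : a ∈ A, b ∈ B}.
Enumerate all |A|·|B| = 4·2 = 8 pairs (a, b) and collect distinct sums.
a = -3: -3+5=2, -3+8=5
a = 3: 3+5=8, 3+8=11
a = 7: 7+5=12, 7+8=15
a = 8: 8+5=13, 8+8=16
Collecting distinct sums: A + B = {2, 5, 8, 11, 12, 13, 15, 16}
|A + B| = 8

A + B = {2, 5, 8, 11, 12, 13, 15, 16}


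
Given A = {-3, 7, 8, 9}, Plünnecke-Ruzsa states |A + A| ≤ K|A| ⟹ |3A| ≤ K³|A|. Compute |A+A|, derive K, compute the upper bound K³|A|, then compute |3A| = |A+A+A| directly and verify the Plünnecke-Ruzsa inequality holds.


|A| = 4.
Step 1: Compute A + A by enumerating all 16 pairs.
A + A = {-6, 4, 5, 6, 14, 15, 16, 17, 18}, so |A + A| = 9.
Step 2: Doubling constant K = |A + A|/|A| = 9/4 = 9/4 ≈ 2.2500.
Step 3: Plünnecke-Ruzsa gives |3A| ≤ K³·|A| = (2.2500)³ · 4 ≈ 45.5625.
Step 4: Compute 3A = A + A + A directly by enumerating all triples (a,b,c) ∈ A³; |3A| = 16.
Step 5: Check 16 ≤ 45.5625? Yes ✓.

K = 9/4, Plünnecke-Ruzsa bound K³|A| ≈ 45.5625, |3A| = 16, inequality holds.


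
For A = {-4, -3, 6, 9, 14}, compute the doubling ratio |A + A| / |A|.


|A| = 5.
Compute A + A by enumerating all 25 pairs.
A + A = {-8, -7, -6, 2, 3, 5, 6, 10, 11, 12, 15, 18, 20, 23, 28}, so |A + A| = 15.
K = |A + A| / |A| = 15/5 = 3/1 ≈ 3.0000.
Reference: AP of size 5 gives K = 9/5 ≈ 1.8000; a fully generic set of size 5 gives K ≈ 3.0000.

|A| = 5, |A + A| = 15, K = 15/5 = 3/1.


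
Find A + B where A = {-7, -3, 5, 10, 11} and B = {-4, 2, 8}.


A + B = {a + b : a ∈ A, b ∈ B}.
Enumerate all |A|·|B| = 5·3 = 15 pairs (a, b) and collect distinct sums.
a = -7: -7+-4=-11, -7+2=-5, -7+8=1
a = -3: -3+-4=-7, -3+2=-1, -3+8=5
a = 5: 5+-4=1, 5+2=7, 5+8=13
a = 10: 10+-4=6, 10+2=12, 10+8=18
a = 11: 11+-4=7, 11+2=13, 11+8=19
Collecting distinct sums: A + B = {-11, -7, -5, -1, 1, 5, 6, 7, 12, 13, 18, 19}
|A + B| = 12

A + B = {-11, -7, -5, -1, 1, 5, 6, 7, 12, 13, 18, 19}


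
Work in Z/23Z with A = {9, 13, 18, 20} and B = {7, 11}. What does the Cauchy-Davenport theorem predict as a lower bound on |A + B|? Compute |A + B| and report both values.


Cauchy-Davenport: |A + B| ≥ min(p, |A| + |B| - 1) for A, B nonempty in Z/pZ.
|A| = 4, |B| = 2, p = 23.
CD lower bound = min(23, 4 + 2 - 1) = min(23, 5) = 5.
Compute A + B mod 23 directly:
a = 9: 9+7=16, 9+11=20
a = 13: 13+7=20, 13+11=1
a = 18: 18+7=2, 18+11=6
a = 20: 20+7=4, 20+11=8
A + B = {1, 2, 4, 6, 8, 16, 20}, so |A + B| = 7.
Verify: 7 ≥ 5? Yes ✓.

CD lower bound = 5, actual |A + B| = 7.


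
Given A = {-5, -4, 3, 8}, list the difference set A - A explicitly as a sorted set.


A - A = {a - a' : a, a' ∈ A}.
Compute a - a' for each ordered pair (a, a'):
a = -5: -5--5=0, -5--4=-1, -5-3=-8, -5-8=-13
a = -4: -4--5=1, -4--4=0, -4-3=-7, -4-8=-12
a = 3: 3--5=8, 3--4=7, 3-3=0, 3-8=-5
a = 8: 8--5=13, 8--4=12, 8-3=5, 8-8=0
Collecting distinct values (and noting 0 appears from a-a):
A - A = {-13, -12, -8, -7, -5, -1, 0, 1, 5, 7, 8, 12, 13}
|A - A| = 13

A - A = {-13, -12, -8, -7, -5, -1, 0, 1, 5, 7, 8, 12, 13}


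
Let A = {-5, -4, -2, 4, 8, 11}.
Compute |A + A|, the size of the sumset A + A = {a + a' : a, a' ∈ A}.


A + A = {a + a' : a, a' ∈ A}; |A| = 6.
General bounds: 2|A| - 1 ≤ |A + A| ≤ |A|(|A|+1)/2, i.e. 11 ≤ |A + A| ≤ 21.
Lower bound 2|A|-1 is attained iff A is an arithmetic progression.
Enumerate sums a + a' for a ≤ a' (symmetric, so this suffices):
a = -5: -5+-5=-10, -5+-4=-9, -5+-2=-7, -5+4=-1, -5+8=3, -5+11=6
a = -4: -4+-4=-8, -4+-2=-6, -4+4=0, -4+8=4, -4+11=7
a = -2: -2+-2=-4, -2+4=2, -2+8=6, -2+11=9
a = 4: 4+4=8, 4+8=12, 4+11=15
a = 8: 8+8=16, 8+11=19
a = 11: 11+11=22
Distinct sums: {-10, -9, -8, -7, -6, -4, -1, 0, 2, 3, 4, 6, 7, 8, 9, 12, 15, 16, 19, 22}
|A + A| = 20

|A + A| = 20
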